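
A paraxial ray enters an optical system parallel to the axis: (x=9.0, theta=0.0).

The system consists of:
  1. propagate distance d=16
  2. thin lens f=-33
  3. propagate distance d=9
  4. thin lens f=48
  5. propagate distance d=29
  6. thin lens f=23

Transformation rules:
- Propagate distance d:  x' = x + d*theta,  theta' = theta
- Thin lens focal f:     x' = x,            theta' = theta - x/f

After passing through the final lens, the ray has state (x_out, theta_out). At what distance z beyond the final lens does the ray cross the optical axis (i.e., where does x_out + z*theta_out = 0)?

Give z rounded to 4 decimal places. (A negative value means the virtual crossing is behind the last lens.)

Answer: 24.5468

Derivation:
Initial: x=9.0000 theta=0.0000
After 1 (propagate distance d=16): x=9.0000 theta=0.0000
After 2 (thin lens f=-33): x=9.0000 theta=3/11 (≈0.2727)
After 3 (propagate distance d=9): x=126/11 (≈11.4545) theta=3/11 (≈0.2727)
After 4 (thin lens f=48): x=126/11 (≈11.4545) theta=3/88 (≈0.0341)
After 5 (propagate distance d=29): x=1095/88 (≈12.4432) theta=3/88 (≈0.0341)
After 6 (thin lens f=23): x=1095/88 (≈12.4432) theta=-513/1012 (≈-0.5069)
z_focus = -x_out/theta_out = -(1095/88)/(-513/1012) = 8395/342 ≈ 24.5468
Rounded to 4 decimal places: z = 24.5468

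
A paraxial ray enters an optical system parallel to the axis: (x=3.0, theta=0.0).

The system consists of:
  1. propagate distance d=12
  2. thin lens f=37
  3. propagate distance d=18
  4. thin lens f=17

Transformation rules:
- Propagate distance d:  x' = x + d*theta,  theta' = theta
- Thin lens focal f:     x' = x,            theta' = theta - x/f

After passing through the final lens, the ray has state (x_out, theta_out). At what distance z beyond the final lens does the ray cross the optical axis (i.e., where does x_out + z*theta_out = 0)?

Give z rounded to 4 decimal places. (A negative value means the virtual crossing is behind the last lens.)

Answer: 8.9722

Derivation:
Initial: x=3.0000 theta=0.0000
After 1 (propagate distance d=12): x=3.0000 theta=0.0000
After 2 (thin lens f=37): x=3.0000 theta=-3/37 (≈-0.0811)
After 3 (propagate distance d=18): x=57/37 (≈1.5405) theta=-3/37 (≈-0.0811)
After 4 (thin lens f=17): x=57/37 (≈1.5405) theta=-108/629 (≈-0.1717)
z_focus = -x_out/theta_out = -(57/37)/(-108/629) = 323/36 ≈ 8.9722
Rounded to 4 decimal places: z = 8.9722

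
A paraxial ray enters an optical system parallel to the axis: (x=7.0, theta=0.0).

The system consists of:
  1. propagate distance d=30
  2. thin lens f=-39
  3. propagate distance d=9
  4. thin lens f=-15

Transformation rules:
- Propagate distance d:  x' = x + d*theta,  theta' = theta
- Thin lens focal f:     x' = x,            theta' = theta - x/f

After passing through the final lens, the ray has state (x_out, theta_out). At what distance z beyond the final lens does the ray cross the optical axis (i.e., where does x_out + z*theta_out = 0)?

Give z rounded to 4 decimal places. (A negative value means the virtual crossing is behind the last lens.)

Answer: -11.4286

Derivation:
Initial: x=7.0000 theta=0.0000
After 1 (propagate distance d=30): x=7.0000 theta=0.0000
After 2 (thin lens f=-39): x=7.0000 theta=7/39 (≈0.1795)
After 3 (propagate distance d=9): x=112/13 (≈8.6154) theta=7/39 (≈0.1795)
After 4 (thin lens f=-15): x=112/13 (≈8.6154) theta=49/65 (≈0.7538)
z_focus = -x_out/theta_out = -(112/13)/(49/65) = -80/7 ≈ -11.4286
Rounded to 4 decimal places: z = -11.4286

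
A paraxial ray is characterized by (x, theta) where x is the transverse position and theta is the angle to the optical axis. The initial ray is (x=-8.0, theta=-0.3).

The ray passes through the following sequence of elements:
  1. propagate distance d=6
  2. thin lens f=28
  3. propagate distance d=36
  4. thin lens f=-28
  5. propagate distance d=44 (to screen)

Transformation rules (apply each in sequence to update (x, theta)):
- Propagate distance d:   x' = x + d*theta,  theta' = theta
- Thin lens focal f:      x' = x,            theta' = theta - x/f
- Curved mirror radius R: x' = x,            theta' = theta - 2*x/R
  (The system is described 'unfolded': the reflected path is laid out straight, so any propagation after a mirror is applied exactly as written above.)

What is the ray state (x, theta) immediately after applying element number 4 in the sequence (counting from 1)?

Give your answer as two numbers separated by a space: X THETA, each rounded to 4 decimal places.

Answer: -8.0000 -0.2357

Derivation:
Initial: x=-8.0000 theta=-0.3000
After 1 (propagate distance d=6): x=-9.8000 theta=-0.3000
After 2 (thin lens f=28): x=-9.8000 theta=0.0500
After 3 (propagate distance d=36): x=-8.0000 theta=0.0500
After 4 (thin lens f=-28): x=-8.0000 theta=-33/140 (≈-0.2357)
Rounded to 4 decimal places: x = -8.0000, theta = -0.2357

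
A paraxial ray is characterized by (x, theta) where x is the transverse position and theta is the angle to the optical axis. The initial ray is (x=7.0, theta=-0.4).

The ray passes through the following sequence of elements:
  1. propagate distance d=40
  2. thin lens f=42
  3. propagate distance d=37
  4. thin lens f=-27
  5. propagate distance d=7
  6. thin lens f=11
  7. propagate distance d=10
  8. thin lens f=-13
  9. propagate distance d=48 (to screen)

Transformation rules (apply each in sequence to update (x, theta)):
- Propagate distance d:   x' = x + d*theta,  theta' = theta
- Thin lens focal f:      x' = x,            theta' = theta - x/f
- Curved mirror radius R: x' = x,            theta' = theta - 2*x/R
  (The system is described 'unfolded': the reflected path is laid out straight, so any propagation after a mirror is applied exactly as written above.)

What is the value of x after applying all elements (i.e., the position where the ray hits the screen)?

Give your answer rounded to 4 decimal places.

Initial: x=7.0000 theta=-0.4000
After 1 (propagate distance d=40): x=-9.0000 theta=-0.4000
After 2 (thin lens f=42): x=-9.0000 theta=-13/70 (≈-0.1857)
After 3 (propagate distance d=37): x=-1111/70 (≈-15.8714) theta=-13/70 (≈-0.1857)
After 4 (thin lens f=-27): x=-1111/70 (≈-15.8714) theta=-731/945 (≈-0.7735)
After 5 (propagate distance d=7): x=-40231/1890 (≈-21.2862) theta=-731/945 (≈-0.7735)
After 6 (thin lens f=11): x=-40231/1890 (≈-21.2862) theta=24149/20790 (≈1.1616)
After 7 (propagate distance d=10): x=-22339/2310 (≈-9.6706) theta=24149/20790 (≈1.1616)
After 8 (thin lens f=-13): x=-22339/2310 (≈-9.6706) theta=56443/135135 (≈0.4177)
After 9 (propagate distance d=48 (to screen)): x=26713/2574 (≈10.3780) theta=56443/135135 (≈0.4177)
Rounded to 4 decimal places: x = 10.3780

Answer: 10.3780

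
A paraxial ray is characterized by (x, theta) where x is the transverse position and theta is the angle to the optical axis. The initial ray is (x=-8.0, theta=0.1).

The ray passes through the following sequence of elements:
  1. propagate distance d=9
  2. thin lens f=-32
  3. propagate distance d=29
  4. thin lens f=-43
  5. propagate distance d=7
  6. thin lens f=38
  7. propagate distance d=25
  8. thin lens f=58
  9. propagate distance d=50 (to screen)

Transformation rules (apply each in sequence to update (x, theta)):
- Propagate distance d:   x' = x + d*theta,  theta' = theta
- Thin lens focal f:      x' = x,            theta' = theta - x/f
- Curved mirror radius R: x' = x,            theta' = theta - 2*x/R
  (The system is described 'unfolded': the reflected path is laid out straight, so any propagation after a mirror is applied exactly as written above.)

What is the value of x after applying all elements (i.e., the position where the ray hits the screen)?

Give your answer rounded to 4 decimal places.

Initial: x=-8.0000 theta=0.1000
After 1 (propagate distance d=9): x=-7.1000 theta=0.1000
After 2 (thin lens f=-32): x=-7.1000 theta=-39/320 (≈-0.1219)
After 3 (propagate distance d=29): x=-3403/320 (≈-10.6344) theta=-39/320 (≈-0.1219)
After 4 (thin lens f=-43): x=-3403/320 (≈-10.6344) theta=-127/344 (≈-0.3692)
After 5 (propagate distance d=7): x=-181889/13760 (≈-13.2187) theta=-127/344 (≈-0.3692)
After 6 (thin lens f=38): x=-181889/13760 (≈-13.2187) theta=-11151/522880 (≈-0.0213)
After 7 (propagate distance d=25): x=-7190557/522880 (≈-13.7518) theta=-11151/522880 (≈-0.0213)
After 8 (thin lens f=58): x=-7190557/522880 (≈-13.7518) theta=6543799/30327040 (≈0.2158)
After 9 (propagate distance d=50 (to screen)): x=-22465589/7581760 (≈-2.9631) theta=6543799/30327040 (≈0.2158)
Rounded to 4 decimal places: x = -2.9631

Answer: -2.9631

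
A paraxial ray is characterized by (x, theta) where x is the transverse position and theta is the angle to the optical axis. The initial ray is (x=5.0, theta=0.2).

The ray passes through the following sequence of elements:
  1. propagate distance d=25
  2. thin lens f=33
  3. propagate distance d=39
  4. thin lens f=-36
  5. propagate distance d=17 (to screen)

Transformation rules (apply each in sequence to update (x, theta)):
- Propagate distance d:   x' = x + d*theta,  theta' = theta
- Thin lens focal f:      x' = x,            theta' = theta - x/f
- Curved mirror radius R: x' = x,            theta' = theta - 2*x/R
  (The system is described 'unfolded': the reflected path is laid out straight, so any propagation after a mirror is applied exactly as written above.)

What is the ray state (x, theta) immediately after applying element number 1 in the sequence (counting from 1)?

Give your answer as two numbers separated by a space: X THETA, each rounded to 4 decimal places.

Initial: x=5.0000 theta=0.2000
After 1 (propagate distance d=25): x=10.0000 theta=0.2000
Rounded to 4 decimal places: x = 10.0000, theta = 0.2000

Answer: 10.0000 0.2000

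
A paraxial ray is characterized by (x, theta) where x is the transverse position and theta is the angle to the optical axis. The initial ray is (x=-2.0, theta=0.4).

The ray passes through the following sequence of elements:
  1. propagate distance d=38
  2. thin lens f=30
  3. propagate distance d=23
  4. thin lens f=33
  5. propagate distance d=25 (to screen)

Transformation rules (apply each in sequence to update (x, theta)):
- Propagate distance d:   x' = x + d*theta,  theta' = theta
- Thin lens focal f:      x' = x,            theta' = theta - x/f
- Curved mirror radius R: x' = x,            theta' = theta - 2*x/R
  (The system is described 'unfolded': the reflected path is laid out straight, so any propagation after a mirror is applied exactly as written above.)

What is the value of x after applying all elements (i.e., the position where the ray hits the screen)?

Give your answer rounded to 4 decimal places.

Initial: x=-2.0000 theta=0.4000
After 1 (propagate distance d=38): x=13.2000 theta=0.4000
After 2 (thin lens f=30): x=13.2000 theta=-0.0400
After 3 (propagate distance d=23): x=12.2800 theta=-0.0400
After 4 (thin lens f=33): x=12.2800 theta=-68/165 (≈-0.4121)
After 5 (propagate distance d=25 (to screen)): x=1631/825 (≈1.9770) theta=-68/165 (≈-0.4121)
Rounded to 4 decimal places: x = 1.9770

Answer: 1.9770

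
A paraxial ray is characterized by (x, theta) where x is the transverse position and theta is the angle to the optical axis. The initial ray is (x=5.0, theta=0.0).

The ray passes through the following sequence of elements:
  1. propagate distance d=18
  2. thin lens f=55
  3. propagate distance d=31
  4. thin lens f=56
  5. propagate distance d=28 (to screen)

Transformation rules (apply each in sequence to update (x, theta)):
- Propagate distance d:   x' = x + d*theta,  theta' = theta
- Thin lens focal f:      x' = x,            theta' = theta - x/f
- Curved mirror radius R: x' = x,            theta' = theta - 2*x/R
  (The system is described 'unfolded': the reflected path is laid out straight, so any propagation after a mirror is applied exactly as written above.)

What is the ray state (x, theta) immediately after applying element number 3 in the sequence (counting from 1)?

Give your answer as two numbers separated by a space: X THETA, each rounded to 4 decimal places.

Initial: x=5.0000 theta=0.0000
After 1 (propagate distance d=18): x=5.0000 theta=0.0000
After 2 (thin lens f=55): x=5.0000 theta=-1/11 (≈-0.0909)
After 3 (propagate distance d=31): x=24/11 (≈2.1818) theta=-1/11 (≈-0.0909)
Rounded to 4 decimal places: x = 2.1818, theta = -0.0909

Answer: 2.1818 -0.0909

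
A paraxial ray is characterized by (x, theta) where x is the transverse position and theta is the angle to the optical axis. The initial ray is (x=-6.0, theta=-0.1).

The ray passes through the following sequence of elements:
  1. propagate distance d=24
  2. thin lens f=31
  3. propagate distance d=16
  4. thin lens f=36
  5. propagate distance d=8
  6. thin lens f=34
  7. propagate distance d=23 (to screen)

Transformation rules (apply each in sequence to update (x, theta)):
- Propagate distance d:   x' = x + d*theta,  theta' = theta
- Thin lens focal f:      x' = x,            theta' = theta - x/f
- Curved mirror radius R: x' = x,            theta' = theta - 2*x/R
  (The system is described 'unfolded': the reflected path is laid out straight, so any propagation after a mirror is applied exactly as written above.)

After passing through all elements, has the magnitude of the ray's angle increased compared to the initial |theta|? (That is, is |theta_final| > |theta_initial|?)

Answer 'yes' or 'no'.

Answer: yes

Derivation:
Initial: x=-6.0000 theta=-0.1000
After 1 (propagate distance d=24): x=-8.4000 theta=-0.1000
After 2 (thin lens f=31): x=-8.4000 theta=53/310 (≈0.1710)
After 3 (propagate distance d=16): x=-878/155 (≈-5.6645) theta=53/310 (≈0.1710)
After 4 (thin lens f=36): x=-878/155 (≈-5.6645) theta=458/1395 (≈0.3283)
After 5 (propagate distance d=8): x=-4238/1395 (≈-3.0380) theta=458/1395 (≈0.3283)
After 6 (thin lens f=34): x=-4238/1395 (≈-3.0380) theta=1981/4743 (≈0.4177)
After 7 (propagate distance d=23 (to screen)): x=51923/7905 (≈6.5684) theta=1981/4743 (≈0.4177)
|theta_initial|=0.1000 |theta_final|=1981/4743 (≈0.4177) -> increased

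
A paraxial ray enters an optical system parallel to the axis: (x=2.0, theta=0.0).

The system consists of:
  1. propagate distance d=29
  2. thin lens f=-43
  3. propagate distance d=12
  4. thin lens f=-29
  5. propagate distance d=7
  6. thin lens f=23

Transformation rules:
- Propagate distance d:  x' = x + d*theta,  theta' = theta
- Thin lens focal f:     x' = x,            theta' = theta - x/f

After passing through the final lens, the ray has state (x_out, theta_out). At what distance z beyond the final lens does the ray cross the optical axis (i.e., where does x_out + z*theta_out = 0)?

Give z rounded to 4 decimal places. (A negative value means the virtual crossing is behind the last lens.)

Answer: 200.0359

Derivation:
Initial: x=2.0000 theta=0.0000
After 1 (propagate distance d=29): x=2.0000 theta=0.0000
After 2 (thin lens f=-43): x=2.0000 theta=2/43 (≈0.0465)
After 3 (propagate distance d=12): x=110/43 (≈2.5581) theta=2/43 (≈0.0465)
After 4 (thin lens f=-29): x=110/43 (≈2.5581) theta=168/1247 (≈0.1347)
After 5 (propagate distance d=7): x=4366/1247 (≈3.5012) theta=168/1247 (≈0.1347)
After 6 (thin lens f=23): x=4366/1247 (≈3.5012) theta=-502/28681 (≈-0.0175)
z_focus = -x_out/theta_out = -(4366/1247)/(-502/28681) = 50209/251 ≈ 200.0359
Rounded to 4 decimal places: z = 200.0359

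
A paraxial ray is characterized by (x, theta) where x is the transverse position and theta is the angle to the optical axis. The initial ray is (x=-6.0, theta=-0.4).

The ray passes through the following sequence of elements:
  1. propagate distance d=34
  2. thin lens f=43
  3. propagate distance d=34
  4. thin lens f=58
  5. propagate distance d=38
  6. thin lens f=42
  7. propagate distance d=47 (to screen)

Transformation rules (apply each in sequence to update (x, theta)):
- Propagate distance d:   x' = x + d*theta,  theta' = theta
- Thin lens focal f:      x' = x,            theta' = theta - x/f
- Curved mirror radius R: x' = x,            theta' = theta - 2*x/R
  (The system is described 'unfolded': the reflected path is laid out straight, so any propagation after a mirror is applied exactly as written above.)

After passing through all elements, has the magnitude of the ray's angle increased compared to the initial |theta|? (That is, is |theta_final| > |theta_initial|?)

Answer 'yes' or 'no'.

Initial: x=-6.0000 theta=-0.4000
After 1 (propagate distance d=34): x=-19.6000 theta=-0.4000
After 2 (thin lens f=43): x=-19.6000 theta=12/215 (≈0.0558)
After 3 (propagate distance d=34): x=-3806/215 (≈-17.7023) theta=12/215 (≈0.0558)
After 4 (thin lens f=58): x=-3806/215 (≈-17.7023) theta=2251/6235 (≈0.3610)
After 5 (propagate distance d=38): x=-24836/6235 (≈-3.9833) theta=2251/6235 (≈0.3610)
After 6 (thin lens f=42): x=-24836/6235 (≈-3.9833) theta=8527/18705 (≈0.4559)
After 7 (propagate distance d=47 (to screen)): x=326261/18705 (≈17.4424) theta=8527/18705 (≈0.4559)
|theta_initial|=0.4000 |theta_final|=8527/18705 (≈0.4559) -> increased

Answer: yes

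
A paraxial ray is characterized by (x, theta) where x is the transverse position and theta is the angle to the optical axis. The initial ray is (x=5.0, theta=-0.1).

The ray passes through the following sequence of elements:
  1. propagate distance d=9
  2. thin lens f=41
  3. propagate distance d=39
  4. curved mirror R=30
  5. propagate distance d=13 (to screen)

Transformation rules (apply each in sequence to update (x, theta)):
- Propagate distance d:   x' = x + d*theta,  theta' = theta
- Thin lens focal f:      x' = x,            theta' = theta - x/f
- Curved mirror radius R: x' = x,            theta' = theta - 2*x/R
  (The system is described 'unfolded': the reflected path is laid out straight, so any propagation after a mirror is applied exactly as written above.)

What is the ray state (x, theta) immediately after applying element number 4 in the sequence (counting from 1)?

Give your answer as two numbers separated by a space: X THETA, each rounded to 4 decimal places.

Initial: x=5.0000 theta=-0.1000
After 1 (propagate distance d=9): x=4.1000 theta=-0.1000
After 2 (thin lens f=41): x=4.1000 theta=-0.2000
After 3 (propagate distance d=39): x=-3.7000 theta=-0.2000
After 4 (curved mirror R=30): x=-3.7000 theta=7/150 (≈0.0467)
Rounded to 4 decimal places: x = -3.7000, theta = 0.0467

Answer: -3.7000 0.0467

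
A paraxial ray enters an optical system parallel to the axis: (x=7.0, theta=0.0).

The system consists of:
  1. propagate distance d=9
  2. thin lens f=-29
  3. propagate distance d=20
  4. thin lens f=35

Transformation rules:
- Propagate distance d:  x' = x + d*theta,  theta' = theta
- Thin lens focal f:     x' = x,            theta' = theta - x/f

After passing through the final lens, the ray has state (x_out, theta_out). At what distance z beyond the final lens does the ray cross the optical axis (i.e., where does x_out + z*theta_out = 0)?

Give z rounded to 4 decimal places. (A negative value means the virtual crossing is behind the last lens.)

Answer: 122.5000

Derivation:
Initial: x=7.0000 theta=0.0000
After 1 (propagate distance d=9): x=7.0000 theta=0.0000
After 2 (thin lens f=-29): x=7.0000 theta=7/29 (≈0.2414)
After 3 (propagate distance d=20): x=343/29 (≈11.8276) theta=7/29 (≈0.2414)
After 4 (thin lens f=35): x=343/29 (≈11.8276) theta=-14/145 (≈-0.0966)
z_focus = -x_out/theta_out = -(343/29)/(-14/145) = 122.5000
Rounded to 4 decimal places: z = 122.5000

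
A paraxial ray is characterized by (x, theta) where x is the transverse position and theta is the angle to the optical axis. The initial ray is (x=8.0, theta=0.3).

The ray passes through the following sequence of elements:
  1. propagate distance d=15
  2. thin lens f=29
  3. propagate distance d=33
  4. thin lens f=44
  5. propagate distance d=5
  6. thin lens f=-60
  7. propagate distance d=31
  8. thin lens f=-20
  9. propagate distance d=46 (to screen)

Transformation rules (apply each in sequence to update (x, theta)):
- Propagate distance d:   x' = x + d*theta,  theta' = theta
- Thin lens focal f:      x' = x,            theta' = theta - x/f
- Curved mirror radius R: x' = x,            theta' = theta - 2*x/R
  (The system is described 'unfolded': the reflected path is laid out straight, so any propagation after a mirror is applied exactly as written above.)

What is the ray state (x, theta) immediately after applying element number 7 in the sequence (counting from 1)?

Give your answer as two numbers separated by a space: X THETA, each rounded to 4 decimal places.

Answer: 0.1749 -0.2070

Derivation:
Initial: x=8.0000 theta=0.3000
After 1 (propagate distance d=15): x=12.5000 theta=0.3000
After 2 (thin lens f=29): x=12.5000 theta=-19/145 (≈-0.1310)
After 3 (propagate distance d=33): x=2371/290 (≈8.1759) theta=-19/145 (≈-0.1310)
After 4 (thin lens f=44): x=2371/290 (≈8.1759) theta=-4043/12760 (≈-0.3168)
After 5 (propagate distance d=5): x=84109/12760 (≈6.5916) theta=-4043/12760 (≈-0.3168)
After 6 (thin lens f=-60): x=84109/12760 (≈6.5916) theta=-158471/765600 (≈-0.2070)
After 7 (propagate distance d=31): x=133939/765600 (≈0.1749) theta=-158471/765600 (≈-0.2070)
Rounded to 4 decimal places: x = 0.1749, theta = -0.2070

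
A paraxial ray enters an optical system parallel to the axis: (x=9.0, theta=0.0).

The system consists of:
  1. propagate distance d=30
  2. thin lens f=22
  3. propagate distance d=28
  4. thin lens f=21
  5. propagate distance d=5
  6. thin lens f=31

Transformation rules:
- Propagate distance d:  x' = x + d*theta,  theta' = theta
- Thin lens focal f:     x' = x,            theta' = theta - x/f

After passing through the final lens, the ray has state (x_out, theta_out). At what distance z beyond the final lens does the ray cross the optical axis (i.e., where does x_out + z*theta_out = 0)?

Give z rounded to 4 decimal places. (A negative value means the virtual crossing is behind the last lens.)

Answer: -23.6023

Derivation:
Initial: x=9.0000 theta=0.0000
After 1 (propagate distance d=30): x=9.0000 theta=0.0000
After 2 (thin lens f=22): x=9.0000 theta=-9/22 (≈-0.4091)
After 3 (propagate distance d=28): x=-27/11 (≈-2.4545) theta=-9/22 (≈-0.4091)
After 4 (thin lens f=21): x=-27/11 (≈-2.4545) theta=-45/154 (≈-0.2922)
After 5 (propagate distance d=5): x=-603/154 (≈-3.9156) theta=-45/154 (≈-0.2922)
After 6 (thin lens f=31): x=-603/154 (≈-3.9156) theta=-36/217 (≈-0.1659)
z_focus = -x_out/theta_out = -(-603/154)/(-36/217) = -2077/88 ≈ -23.6023
Rounded to 4 decimal places: z = -23.6023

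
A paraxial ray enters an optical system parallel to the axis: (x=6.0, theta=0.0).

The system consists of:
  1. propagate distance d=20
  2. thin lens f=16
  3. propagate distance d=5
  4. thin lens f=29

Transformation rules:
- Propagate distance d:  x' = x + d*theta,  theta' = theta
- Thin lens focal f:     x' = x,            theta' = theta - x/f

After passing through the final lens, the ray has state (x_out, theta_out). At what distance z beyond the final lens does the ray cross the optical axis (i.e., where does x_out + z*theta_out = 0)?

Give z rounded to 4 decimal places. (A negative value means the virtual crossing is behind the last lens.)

Answer: 7.9750

Derivation:
Initial: x=6.0000 theta=0.0000
After 1 (propagate distance d=20): x=6.0000 theta=0.0000
After 2 (thin lens f=16): x=6.0000 theta=-0.3750
After 3 (propagate distance d=5): x=4.1250 theta=-0.3750
After 4 (thin lens f=29): x=4.1250 theta=-15/29 (≈-0.5172)
z_focus = -x_out/theta_out = -(4.1250)/(-15/29) = 7.9750
Rounded to 4 decimal places: z = 7.9750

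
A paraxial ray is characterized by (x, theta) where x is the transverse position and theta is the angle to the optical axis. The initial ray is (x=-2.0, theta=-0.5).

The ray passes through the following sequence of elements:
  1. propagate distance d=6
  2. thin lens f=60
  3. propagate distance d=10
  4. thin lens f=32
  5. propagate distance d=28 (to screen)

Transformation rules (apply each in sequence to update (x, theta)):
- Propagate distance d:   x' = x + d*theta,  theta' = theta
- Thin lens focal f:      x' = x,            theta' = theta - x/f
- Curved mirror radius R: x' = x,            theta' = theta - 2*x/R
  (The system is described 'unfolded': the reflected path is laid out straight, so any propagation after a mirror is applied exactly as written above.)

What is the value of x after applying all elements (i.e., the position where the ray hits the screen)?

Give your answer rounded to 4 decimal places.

Initial: x=-2.0000 theta=-0.5000
After 1 (propagate distance d=6): x=-5.0000 theta=-0.5000
After 2 (thin lens f=60): x=-5.0000 theta=-5/12 (≈-0.4167)
After 3 (propagate distance d=10): x=-55/6 (≈-9.1667) theta=-5/12 (≈-0.4167)
After 4 (thin lens f=32): x=-55/6 (≈-9.1667) theta=-25/192 (≈-0.1302)
After 5 (propagate distance d=28 (to screen)): x=-12.8125 theta=-25/192 (≈-0.1302)
Rounded to 4 decimal places: x = -12.8125

Answer: -12.8125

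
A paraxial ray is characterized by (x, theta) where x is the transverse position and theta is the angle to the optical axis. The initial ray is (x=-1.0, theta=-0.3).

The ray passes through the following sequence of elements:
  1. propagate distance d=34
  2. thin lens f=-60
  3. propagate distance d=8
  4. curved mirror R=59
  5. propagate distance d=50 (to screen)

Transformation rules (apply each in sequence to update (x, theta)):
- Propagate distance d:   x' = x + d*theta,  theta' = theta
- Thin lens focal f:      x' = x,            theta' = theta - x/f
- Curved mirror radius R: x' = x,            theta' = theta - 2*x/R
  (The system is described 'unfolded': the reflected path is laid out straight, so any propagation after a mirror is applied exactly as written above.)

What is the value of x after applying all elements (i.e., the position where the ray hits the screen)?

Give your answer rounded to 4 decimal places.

Answer: -13.8447

Derivation:
Initial: x=-1.0000 theta=-0.3000
After 1 (propagate distance d=34): x=-11.2000 theta=-0.3000
After 2 (thin lens f=-60): x=-11.2000 theta=-73/150 (≈-0.4867)
After 3 (propagate distance d=8): x=-1132/75 (≈-15.0933) theta=-73/150 (≈-0.4867)
After 4 (curved mirror R=59): x=-1132/75 (≈-15.0933) theta=221/8850 (≈0.0250)
After 5 (propagate distance d=50 (to screen)): x=-20421/1475 (≈-13.8447) theta=221/8850 (≈0.0250)
Rounded to 4 decimal places: x = -13.8447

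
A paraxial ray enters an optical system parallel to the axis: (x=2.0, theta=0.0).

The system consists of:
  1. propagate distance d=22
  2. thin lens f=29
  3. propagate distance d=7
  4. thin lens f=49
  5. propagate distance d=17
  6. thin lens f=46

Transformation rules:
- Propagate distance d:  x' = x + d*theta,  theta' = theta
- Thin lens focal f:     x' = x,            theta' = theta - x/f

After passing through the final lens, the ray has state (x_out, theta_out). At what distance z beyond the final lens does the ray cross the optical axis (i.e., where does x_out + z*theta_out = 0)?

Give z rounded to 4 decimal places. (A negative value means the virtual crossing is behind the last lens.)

Answer: -1.8916

Derivation:
Initial: x=2.0000 theta=0.0000
After 1 (propagate distance d=22): x=2.0000 theta=0.0000
After 2 (thin lens f=29): x=2.0000 theta=-2/29 (≈-0.0690)
After 3 (propagate distance d=7): x=44/29 (≈1.5172) theta=-2/29 (≈-0.0690)
After 4 (thin lens f=49): x=44/29 (≈1.5172) theta=-142/1421 (≈-0.0999)
After 5 (propagate distance d=17): x=-258/1421 (≈-0.1816) theta=-142/1421 (≈-0.0999)
After 6 (thin lens f=46): x=-258/1421 (≈-0.1816) theta=-3137/32683 (≈-0.0960)
z_focus = -x_out/theta_out = -(-258/1421)/(-3137/32683) = -5934/3137 ≈ -1.8916
Rounded to 4 decimal places: z = -1.8916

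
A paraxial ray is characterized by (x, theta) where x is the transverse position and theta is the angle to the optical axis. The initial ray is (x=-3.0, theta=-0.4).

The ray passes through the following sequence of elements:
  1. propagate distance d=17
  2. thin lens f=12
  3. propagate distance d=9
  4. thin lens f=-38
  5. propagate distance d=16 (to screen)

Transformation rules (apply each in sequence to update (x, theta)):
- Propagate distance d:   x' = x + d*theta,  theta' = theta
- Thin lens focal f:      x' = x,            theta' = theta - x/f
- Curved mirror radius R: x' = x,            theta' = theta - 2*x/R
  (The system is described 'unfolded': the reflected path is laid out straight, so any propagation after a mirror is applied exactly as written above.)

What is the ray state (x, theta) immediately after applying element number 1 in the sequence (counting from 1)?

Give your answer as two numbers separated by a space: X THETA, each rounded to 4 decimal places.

Answer: -9.8000 -0.4000

Derivation:
Initial: x=-3.0000 theta=-0.4000
After 1 (propagate distance d=17): x=-9.8000 theta=-0.4000
Rounded to 4 decimal places: x = -9.8000, theta = -0.4000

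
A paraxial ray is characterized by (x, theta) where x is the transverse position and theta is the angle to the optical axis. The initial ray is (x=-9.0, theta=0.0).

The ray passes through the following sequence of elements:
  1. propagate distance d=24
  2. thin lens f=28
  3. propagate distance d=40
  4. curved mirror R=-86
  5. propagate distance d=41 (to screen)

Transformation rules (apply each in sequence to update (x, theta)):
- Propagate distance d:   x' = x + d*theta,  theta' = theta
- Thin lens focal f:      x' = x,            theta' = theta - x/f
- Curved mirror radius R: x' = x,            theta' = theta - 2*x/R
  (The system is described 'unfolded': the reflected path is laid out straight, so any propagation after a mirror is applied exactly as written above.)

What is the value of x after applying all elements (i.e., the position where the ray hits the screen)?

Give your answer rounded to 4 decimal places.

Answer: 20.7135

Derivation:
Initial: x=-9.0000 theta=0.0000
After 1 (propagate distance d=24): x=-9.0000 theta=0.0000
After 2 (thin lens f=28): x=-9.0000 theta=9/28 (≈0.3214)
After 3 (propagate distance d=40): x=27/7 (≈3.8571) theta=9/28 (≈0.3214)
After 4 (curved mirror R=-86): x=27/7 (≈3.8571) theta=495/1204 (≈0.4111)
After 5 (propagate distance d=41 (to screen)): x=24939/1204 (≈20.7135) theta=495/1204 (≈0.4111)
Rounded to 4 decimal places: x = 20.7135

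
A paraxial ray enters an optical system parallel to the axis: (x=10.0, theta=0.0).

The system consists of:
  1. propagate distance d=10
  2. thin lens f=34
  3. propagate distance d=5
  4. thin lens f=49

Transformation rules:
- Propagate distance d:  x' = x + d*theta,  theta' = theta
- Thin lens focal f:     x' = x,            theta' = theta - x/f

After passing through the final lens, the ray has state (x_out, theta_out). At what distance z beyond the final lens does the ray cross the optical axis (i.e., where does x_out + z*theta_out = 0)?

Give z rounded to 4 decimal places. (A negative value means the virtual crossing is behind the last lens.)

Answer: 18.2179

Derivation:
Initial: x=10.0000 theta=0.0000
After 1 (propagate distance d=10): x=10.0000 theta=0.0000
After 2 (thin lens f=34): x=10.0000 theta=-5/17 (≈-0.2941)
After 3 (propagate distance d=5): x=145/17 (≈8.5294) theta=-5/17 (≈-0.2941)
After 4 (thin lens f=49): x=145/17 (≈8.5294) theta=-390/833 (≈-0.4682)
z_focus = -x_out/theta_out = -(145/17)/(-390/833) = 1421/78 ≈ 18.2179
Rounded to 4 decimal places: z = 18.2179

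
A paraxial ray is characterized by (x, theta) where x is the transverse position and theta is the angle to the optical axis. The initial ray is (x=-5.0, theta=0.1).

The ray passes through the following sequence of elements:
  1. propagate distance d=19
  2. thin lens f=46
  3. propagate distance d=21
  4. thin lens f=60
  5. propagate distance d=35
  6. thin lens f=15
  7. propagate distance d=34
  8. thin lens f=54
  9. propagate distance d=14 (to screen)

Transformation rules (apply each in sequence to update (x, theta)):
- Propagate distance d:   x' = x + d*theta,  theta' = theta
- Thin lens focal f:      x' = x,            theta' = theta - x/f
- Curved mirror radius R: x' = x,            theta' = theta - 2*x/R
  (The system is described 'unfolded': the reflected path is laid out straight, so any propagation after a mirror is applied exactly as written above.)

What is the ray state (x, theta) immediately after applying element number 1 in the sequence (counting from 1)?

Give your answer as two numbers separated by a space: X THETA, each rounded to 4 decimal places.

Initial: x=-5.0000 theta=0.1000
After 1 (propagate distance d=19): x=-3.1000 theta=0.1000
Rounded to 4 decimal places: x = -3.1000, theta = 0.1000

Answer: -3.1000 0.1000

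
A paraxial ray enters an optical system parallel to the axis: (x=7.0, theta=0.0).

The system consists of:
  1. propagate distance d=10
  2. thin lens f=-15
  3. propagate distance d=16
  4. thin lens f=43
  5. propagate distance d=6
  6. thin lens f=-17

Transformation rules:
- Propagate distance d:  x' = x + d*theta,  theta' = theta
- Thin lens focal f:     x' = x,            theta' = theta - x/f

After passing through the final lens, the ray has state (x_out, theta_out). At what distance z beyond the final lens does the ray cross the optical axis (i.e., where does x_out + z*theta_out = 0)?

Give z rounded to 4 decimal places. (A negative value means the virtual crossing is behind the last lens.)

Initial: x=7.0000 theta=0.0000
After 1 (propagate distance d=10): x=7.0000 theta=0.0000
After 2 (thin lens f=-15): x=7.0000 theta=7/15 (≈0.4667)
After 3 (propagate distance d=16): x=217/15 (≈14.4667) theta=7/15 (≈0.4667)
After 4 (thin lens f=43): x=217/15 (≈14.4667) theta=28/215 (≈0.1302)
After 5 (propagate distance d=6): x=1967/129 (≈15.2481) theta=28/215 (≈0.1302)
After 6 (thin lens f=-17): x=1967/129 (≈15.2481) theta=11263/10965 (≈1.0272)
z_focus = -x_out/theta_out = -(1967/129)/(11263/10965) = -23885/1609 ≈ -14.8446
Rounded to 4 decimal places: z = -14.8446

Answer: -14.8446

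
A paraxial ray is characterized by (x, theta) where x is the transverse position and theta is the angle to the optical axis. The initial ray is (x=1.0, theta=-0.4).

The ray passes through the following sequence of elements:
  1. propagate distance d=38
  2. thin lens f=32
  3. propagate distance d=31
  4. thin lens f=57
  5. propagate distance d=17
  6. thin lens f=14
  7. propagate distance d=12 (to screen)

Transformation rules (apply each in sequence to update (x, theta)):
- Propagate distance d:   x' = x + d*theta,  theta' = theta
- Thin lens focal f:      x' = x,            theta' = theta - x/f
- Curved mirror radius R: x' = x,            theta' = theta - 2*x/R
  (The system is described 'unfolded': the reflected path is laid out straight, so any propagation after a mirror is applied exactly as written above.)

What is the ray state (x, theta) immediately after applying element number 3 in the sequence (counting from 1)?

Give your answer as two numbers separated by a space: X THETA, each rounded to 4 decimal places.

Answer: -12.8438 0.0438

Derivation:
Initial: x=1.0000 theta=-0.4000
After 1 (propagate distance d=38): x=-14.2000 theta=-0.4000
After 2 (thin lens f=32): x=-14.2000 theta=7/160 (≈0.0438)
After 3 (propagate distance d=31): x=-411/32 (≈-12.8438) theta=7/160 (≈0.0438)
Rounded to 4 decimal places: x = -12.8438, theta = 0.0438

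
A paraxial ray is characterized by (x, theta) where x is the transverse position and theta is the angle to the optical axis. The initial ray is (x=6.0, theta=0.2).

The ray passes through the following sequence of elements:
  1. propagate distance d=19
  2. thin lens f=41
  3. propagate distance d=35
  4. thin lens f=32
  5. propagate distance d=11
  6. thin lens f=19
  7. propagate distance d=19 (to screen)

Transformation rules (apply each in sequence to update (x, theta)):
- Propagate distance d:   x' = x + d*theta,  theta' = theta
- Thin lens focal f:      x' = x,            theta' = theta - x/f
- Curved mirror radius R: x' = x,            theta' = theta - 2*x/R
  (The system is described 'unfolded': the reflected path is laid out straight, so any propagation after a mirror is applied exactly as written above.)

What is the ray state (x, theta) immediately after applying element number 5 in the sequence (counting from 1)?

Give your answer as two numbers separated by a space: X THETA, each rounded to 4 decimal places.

Initial: x=6.0000 theta=0.2000
After 1 (propagate distance d=19): x=9.8000 theta=0.2000
After 2 (thin lens f=41): x=9.8000 theta=-8/205 (≈-0.0390)
After 3 (propagate distance d=35): x=1729/205 (≈8.4341) theta=-8/205 (≈-0.0390)
After 4 (thin lens f=32): x=1729/205 (≈8.4341) theta=-397/1312 (≈-0.3026)
After 5 (propagate distance d=11): x=33493/6560 (≈5.1056) theta=-397/1312 (≈-0.3026)
Rounded to 4 decimal places: x = 5.1056, theta = -0.3026

Answer: 5.1056 -0.3026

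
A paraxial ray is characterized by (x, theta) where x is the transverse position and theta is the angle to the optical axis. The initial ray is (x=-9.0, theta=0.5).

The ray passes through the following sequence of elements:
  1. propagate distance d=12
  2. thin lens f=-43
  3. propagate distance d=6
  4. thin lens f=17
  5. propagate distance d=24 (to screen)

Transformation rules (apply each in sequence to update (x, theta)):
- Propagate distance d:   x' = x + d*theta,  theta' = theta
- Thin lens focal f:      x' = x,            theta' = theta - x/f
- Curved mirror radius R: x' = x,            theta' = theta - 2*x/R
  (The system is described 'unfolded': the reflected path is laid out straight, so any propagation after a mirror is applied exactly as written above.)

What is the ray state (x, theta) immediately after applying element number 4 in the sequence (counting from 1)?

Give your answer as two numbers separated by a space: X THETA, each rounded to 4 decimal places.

Answer: -0.4186 0.4549

Derivation:
Initial: x=-9.0000 theta=0.5000
After 1 (propagate distance d=12): x=-3.0000 theta=0.5000
After 2 (thin lens f=-43): x=-3.0000 theta=37/86 (≈0.4302)
After 3 (propagate distance d=6): x=-18/43 (≈-0.4186) theta=37/86 (≈0.4302)
After 4 (thin lens f=17): x=-18/43 (≈-0.4186) theta=665/1462 (≈0.4549)
Rounded to 4 decimal places: x = -0.4186, theta = 0.4549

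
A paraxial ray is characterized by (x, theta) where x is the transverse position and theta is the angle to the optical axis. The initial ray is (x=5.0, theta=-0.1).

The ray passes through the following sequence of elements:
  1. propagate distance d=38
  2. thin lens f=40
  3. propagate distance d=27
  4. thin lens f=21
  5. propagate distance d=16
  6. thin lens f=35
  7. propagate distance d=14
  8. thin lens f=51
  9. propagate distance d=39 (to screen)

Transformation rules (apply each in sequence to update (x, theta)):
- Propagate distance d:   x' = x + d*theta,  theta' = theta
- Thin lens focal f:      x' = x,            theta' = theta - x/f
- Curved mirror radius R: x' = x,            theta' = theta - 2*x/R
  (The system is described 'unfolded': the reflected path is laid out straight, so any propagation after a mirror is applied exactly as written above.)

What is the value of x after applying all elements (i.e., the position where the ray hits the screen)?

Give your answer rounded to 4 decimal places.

Initial: x=5.0000 theta=-0.1000
After 1 (propagate distance d=38): x=1.2000 theta=-0.1000
After 2 (thin lens f=40): x=1.2000 theta=-0.1300
After 3 (propagate distance d=27): x=-2.3100 theta=-0.1300
After 4 (thin lens f=21): x=-2.3100 theta=-0.0200
After 5 (propagate distance d=16): x=-2.6300 theta=-0.0200
After 6 (thin lens f=35): x=-2.6300 theta=193/3500 (≈0.0551)
After 7 (propagate distance d=14): x=-1.8580 theta=193/3500 (≈0.0551)
After 8 (thin lens f=51): x=-1.8580 theta=8173/89250 (≈0.0916)
After 9 (propagate distance d=39 (to screen)): x=101947/59500 (≈1.7134) theta=8173/89250 (≈0.0916)
Rounded to 4 decimal places: x = 1.7134

Answer: 1.7134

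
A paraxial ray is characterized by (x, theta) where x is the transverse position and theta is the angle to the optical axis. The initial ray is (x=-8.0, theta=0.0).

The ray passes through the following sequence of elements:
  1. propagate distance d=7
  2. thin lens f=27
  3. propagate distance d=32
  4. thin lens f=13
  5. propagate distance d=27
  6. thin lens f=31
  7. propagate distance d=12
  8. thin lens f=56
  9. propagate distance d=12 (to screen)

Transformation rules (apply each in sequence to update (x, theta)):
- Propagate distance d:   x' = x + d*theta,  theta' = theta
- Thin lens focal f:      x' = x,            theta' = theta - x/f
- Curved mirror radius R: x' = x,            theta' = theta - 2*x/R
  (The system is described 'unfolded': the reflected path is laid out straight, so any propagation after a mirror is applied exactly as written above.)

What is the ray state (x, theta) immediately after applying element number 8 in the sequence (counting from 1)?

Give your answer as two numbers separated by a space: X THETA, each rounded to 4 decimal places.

Answer: 6.1134 -0.1334

Derivation:
Initial: x=-8.0000 theta=0.0000
After 1 (propagate distance d=7): x=-8.0000 theta=0.0000
After 2 (thin lens f=27): x=-8.0000 theta=8/27 (≈0.2963)
After 3 (propagate distance d=32): x=40/27 (≈1.4815) theta=8/27 (≈0.2963)
After 4 (thin lens f=13): x=40/27 (≈1.4815) theta=64/351 (≈0.1823)
After 5 (propagate distance d=27): x=2248/351 (≈6.4046) theta=64/351 (≈0.1823)
After 6 (thin lens f=31): x=2248/351 (≈6.4046) theta=-88/3627 (≈-0.0243)
After 7 (propagate distance d=12): x=66520/10881 (≈6.1134) theta=-88/3627 (≈-0.0243)
After 8 (thin lens f=56): x=66520/10881 (≈6.1134) theta=-10163/76167 (≈-0.1334)
Rounded to 4 decimal places: x = 6.1134, theta = -0.1334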